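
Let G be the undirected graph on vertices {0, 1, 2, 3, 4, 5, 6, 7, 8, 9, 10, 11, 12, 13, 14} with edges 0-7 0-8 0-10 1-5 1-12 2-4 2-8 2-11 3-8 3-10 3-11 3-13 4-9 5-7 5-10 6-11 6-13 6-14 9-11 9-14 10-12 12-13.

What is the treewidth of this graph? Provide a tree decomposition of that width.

The largest bag has 4 vertices, giving width 3; this decomposition certifies tw(G) ≤ 3. For the lower bound: the 4 vertex sets {1,5,7}, {12}, {10}, {0,3,8,13} are disjoint, each induces a connected subgraph, and every pair is joined by at least one edge of G. Contracting each set to a single vertex therefore yields K_{4} as a minor, and since treewidth is minor-monotone, tw(G) ≥ tw(K_{4}) = 3. Combining the bounds, tw(G) = 3.

Treewidth 3.
One such decomposition:
Bags: B1 = {1, 5, 7, 12}  B2 = {5, 7, 10, 12}  B3 = {0, 7, 10, 12}  B4 = {0, 10, 12, 13}  B5 = {0, 3, 10, 13}  B6 = {0, 3, 8, 13}  B7 = {3, 6, 8, 13}  B8 = {3, 6, 8, 11}  B9 = {2, 6, 8, 11}  B10 = {2, 6, 11, 14}  B11 = {2, 9, 11, 14}  B12 = {2, 4, 9, 14}
Tree: B1–B2, B2–B3, B3–B4, B4–B5, B5–B6, B6–B7, B7–B8, B8–B9, B9–B10, B10–B11, B11–B12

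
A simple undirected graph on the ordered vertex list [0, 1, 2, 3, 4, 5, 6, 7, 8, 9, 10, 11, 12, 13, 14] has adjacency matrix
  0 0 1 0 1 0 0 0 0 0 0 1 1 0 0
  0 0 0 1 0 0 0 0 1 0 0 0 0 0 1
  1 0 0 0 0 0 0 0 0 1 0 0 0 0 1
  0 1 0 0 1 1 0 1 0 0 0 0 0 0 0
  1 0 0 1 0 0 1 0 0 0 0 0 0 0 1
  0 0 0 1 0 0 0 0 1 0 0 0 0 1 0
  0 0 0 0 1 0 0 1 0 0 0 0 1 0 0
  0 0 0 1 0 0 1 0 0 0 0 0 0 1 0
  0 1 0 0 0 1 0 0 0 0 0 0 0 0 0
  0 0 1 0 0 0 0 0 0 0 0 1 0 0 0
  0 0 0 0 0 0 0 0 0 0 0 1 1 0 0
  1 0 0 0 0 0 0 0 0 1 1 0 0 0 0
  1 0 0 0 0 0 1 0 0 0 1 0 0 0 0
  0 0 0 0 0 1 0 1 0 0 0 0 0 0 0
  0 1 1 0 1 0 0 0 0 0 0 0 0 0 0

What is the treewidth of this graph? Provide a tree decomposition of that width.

Treewidth 3.
One such decomposition:
Bags: B1 = {9, 10, 11, 12}  B2 = {0, 9, 11, 12}  B3 = {0, 2, 9, 12}  B4 = {0, 2, 6, 12}  B5 = {0, 2, 4, 6}  B6 = {2, 4, 6, 14}  B7 = {4, 6, 7, 14}  B8 = {3, 4, 7, 14}  B9 = {1, 3, 7, 14}  B10 = {1, 3, 7, 13}  B11 = {1, 3, 5, 13}  B12 = {1, 5, 8, 13}
Tree: B1–B2, B2–B3, B3–B4, B4–B5, B5–B6, B6–B7, B7–B8, B8–B9, B9–B10, B10–B11, B11–B12

Every bag has size at most 4, so the width is 4 − 1 = 3 and tw(G) ≤ 3. For the lower bound: the 4 vertex sets {9,10,11}, {12}, {0}, {2,4,6,14} are disjoint, each induces a connected subgraph, and every pair is joined by at least one edge of G. Contracting each set to a single vertex therefore yields K_{4} as a minor, and since treewidth is minor-monotone, tw(G) ≥ tw(K_{4}) = 3. Therefore the treewidth is 3.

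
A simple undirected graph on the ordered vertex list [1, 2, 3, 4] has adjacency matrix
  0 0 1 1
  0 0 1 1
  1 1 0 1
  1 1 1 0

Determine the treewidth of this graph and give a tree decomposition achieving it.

Treewidth 2.
One optimal decomposition is:
Bags: B1 = {2, 3, 4}  B2 = {1, 3, 4}
Tree: B1–B2

Every bag has size at most 3, so the width is 3 − 1 = 2 and tw(G) ≤ 2. On the other hand G contains the 3-clique {1, 3, 4}. A clique must lie in a single bag of any decomposition, so no decomposition can have width below 2. Combining the bounds, tw(G) = 2.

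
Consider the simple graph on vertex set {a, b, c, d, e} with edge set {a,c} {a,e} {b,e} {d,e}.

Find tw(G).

1

A width-1 tree decomposition is:
Bags: B1 = {a, e}  B2 = {a, c}  B3 = {b, e}  B4 = {d, e}
Tree: B1–B2, B1–B3, B1–B4
The largest bag has 2 vertices, giving width 1; this decomposition certifies tw(G) ≤ 1. Since G has at least one edge (e.g. a–e), it is not an edgeless graph, so tw(G) ≥ 1. Hence tw(G) = 1 exactly.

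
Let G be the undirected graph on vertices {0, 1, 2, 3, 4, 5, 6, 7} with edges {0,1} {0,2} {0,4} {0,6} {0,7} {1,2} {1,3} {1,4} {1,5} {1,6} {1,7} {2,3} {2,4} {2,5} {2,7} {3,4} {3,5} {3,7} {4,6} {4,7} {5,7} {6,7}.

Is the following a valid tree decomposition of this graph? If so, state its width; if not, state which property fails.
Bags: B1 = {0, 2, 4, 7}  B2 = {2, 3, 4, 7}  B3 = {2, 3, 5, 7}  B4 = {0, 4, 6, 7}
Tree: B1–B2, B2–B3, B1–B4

No — vertex 1 appears in no bag.

A tree decomposition must satisfy three properties: every vertex lies in some bag; for every edge, both endpoints lie together in some bag; and for every vertex, the bags containing it form a connected subtree. Here vertex 1 appears in no bag, so the decomposition is invalid.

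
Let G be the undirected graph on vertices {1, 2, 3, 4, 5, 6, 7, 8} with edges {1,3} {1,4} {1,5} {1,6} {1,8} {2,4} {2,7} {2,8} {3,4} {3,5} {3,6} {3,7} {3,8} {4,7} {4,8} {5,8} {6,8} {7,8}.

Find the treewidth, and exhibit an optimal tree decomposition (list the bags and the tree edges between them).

The largest bag has 4 vertices, giving width 3; this decomposition certifies tw(G) ≤ 3. For the lower bound, the 4 vertices {2, 4, 7, 8} are pairwise adjacent, and any tree decomposition puts a clique entirely inside one bag — forcing width ≥ 3. The upper and lower bounds meet at 3, so that is the treewidth.

Treewidth 3.
One optimal decomposition is:
Bags: B1 = {1, 3, 4, 8}  B2 = {1, 3, 5, 8}  B3 = {3, 4, 7, 8}  B4 = {2, 4, 7, 8}  B5 = {1, 3, 6, 8}
Tree: B1–B2, B1–B3, B3–B4, B2–B5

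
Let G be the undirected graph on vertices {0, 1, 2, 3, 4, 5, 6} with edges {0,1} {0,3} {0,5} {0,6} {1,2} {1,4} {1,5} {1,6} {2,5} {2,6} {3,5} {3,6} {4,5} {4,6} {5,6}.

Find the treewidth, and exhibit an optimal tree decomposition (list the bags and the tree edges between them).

Each bag holds 4 vertices, so the decomposition has width 3, which upper-bounds the treewidth. Conversely, {0, 1, 5, 6} is a clique of size 4, and the vertices of any clique must share a bag in every tree decomposition; so some bag has ≥ 4 vertices and tw(G) ≥ 3. Therefore the treewidth is 3.

Treewidth 3.
One optimal decomposition is:
Bags: B1 = {0, 1, 5, 6}  B2 = {0, 3, 5, 6}  B3 = {1, 2, 5, 6}  B4 = {1, 4, 5, 6}
Tree: B1–B2, B1–B3, B1–B4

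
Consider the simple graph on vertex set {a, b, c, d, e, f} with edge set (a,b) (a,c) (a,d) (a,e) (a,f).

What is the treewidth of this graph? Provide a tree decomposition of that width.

Treewidth 1.
Bags: B1 = {a, b}  B2 = {a, d}  B3 = {a, e}  B4 = {a, f}  B5 = {a, c}
Tree: B1–B2, B2–B3, B2–B4, B3–B5

Each bag holds 2 vertices, so the decomposition has width 1, which upper-bounds the treewidth. Any graph with an edge has treewidth ≥ 1, and G has the edge a–b. Therefore the treewidth is 1.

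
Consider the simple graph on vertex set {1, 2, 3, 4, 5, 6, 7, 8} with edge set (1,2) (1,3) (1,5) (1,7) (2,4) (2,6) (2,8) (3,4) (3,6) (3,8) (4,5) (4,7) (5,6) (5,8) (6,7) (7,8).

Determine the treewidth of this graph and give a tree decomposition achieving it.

Each bag holds 5 vertices, so the decomposition has width 4, which upper-bounds the treewidth. For the lower bound: the 5 vertex sets {2,4}, {1,5}, {3,6}, {8}, {7} are disjoint, each induces a connected subgraph, and every pair is joined by at least one edge of G. Contracting each set to a single vertex therefore yields K_{5} as a minor, and since treewidth is minor-monotone, tw(G) ≥ tw(K_{5}) = 4. Combining the bounds, tw(G) = 4.

Treewidth 4.
One such decomposition:
Bags: B1 = {1, 2, 4, 6, 8}  B2 = {1, 4, 5, 6, 8}  B3 = {1, 3, 4, 6, 8}  B4 = {1, 4, 6, 7, 8}
Tree: B1–B2, B2–B3, B3–B4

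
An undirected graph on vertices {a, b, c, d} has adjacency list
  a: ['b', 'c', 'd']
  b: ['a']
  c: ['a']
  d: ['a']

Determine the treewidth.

A width-1 tree decomposition is:
Bags: B1 = {a, d}  B2 = {a, b}  B3 = {a, c}
Tree: B1–B2, B2–B3
Each bag holds 2 vertices, so the decomposition has width 1, which upper-bounds the treewidth. G has an edge, so its treewidth is at least 1. The upper and lower bounds meet at 1, so that is the treewidth.

1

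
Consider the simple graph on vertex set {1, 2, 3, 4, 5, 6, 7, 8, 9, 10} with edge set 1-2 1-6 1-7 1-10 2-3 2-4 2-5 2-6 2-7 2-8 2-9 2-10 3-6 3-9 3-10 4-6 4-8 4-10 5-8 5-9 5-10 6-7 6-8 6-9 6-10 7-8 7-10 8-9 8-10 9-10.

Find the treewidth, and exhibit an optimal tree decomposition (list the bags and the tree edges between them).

Treewidth 4.
Bags: B1 = {2, 6, 7, 8, 10}  B2 = {2, 4, 6, 8, 10}  B3 = {2, 6, 8, 9, 10}  B4 = {2, 5, 8, 9, 10}  B5 = {1, 2, 6, 7, 10}  B6 = {2, 3, 6, 9, 10}
Tree: B1–B2, B1–B3, B3–B4, B1–B5, B3–B6

Each bag holds 5 vertices, so the decomposition has width 4, which upper-bounds the treewidth. Conversely, {2, 5, 8, 9, 10} is a clique of size 5, and the vertices of any clique must share a bag in every tree decomposition; so some bag has ≥ 5 vertices and tw(G) ≥ 4. The upper and lower bounds meet at 4, so that is the treewidth.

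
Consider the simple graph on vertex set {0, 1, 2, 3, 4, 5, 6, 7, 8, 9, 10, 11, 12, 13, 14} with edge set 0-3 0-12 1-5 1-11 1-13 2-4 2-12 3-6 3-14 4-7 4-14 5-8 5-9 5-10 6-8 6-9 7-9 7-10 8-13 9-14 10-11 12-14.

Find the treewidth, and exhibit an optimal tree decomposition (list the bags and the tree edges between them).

Treewidth 3.
One such decomposition:
Bags: B1 = {0, 2, 4, 12}  B2 = {0, 4, 12, 14}  B3 = {0, 3, 4, 14}  B4 = {3, 4, 7, 14}  B5 = {3, 7, 9, 14}  B6 = {3, 6, 7, 9}  B7 = {6, 7, 9, 10}  B8 = {5, 6, 9, 10}  B9 = {5, 6, 8, 10}  B10 = {5, 8, 10, 11}  B11 = {1, 5, 8, 11}  B12 = {1, 8, 11, 13}
Tree: B1–B2, B2–B3, B3–B4, B4–B5, B5–B6, B6–B7, B7–B8, B8–B9, B9–B10, B10–B11, B11–B12

Each bag holds 4 vertices, so the decomposition has width 3, which upper-bounds the treewidth. For the lower bound: the 4 vertex sets {0,2,12}, {4}, {14}, {3,6,7,9} are disjoint, each induces a connected subgraph, and every pair is joined by at least one edge of G. Contracting each set to a single vertex therefore yields K_{4} as a minor, and since treewidth is minor-monotone, tw(G) ≥ tw(K_{4}) = 3. Hence tw(G) = 3 exactly.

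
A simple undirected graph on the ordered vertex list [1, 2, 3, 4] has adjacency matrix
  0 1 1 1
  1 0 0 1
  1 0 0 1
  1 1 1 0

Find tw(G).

2

A width-2 tree decomposition is:
Bags: B1 = {1, 3, 4}  B2 = {1, 2, 4}
Tree: B1–B2
Every bag has size at most 3, so the width is 3 − 1 = 2 and tw(G) ≤ 2. For the lower bound, the 3 vertices {1, 2, 4} are pairwise adjacent, and any tree decomposition puts a clique entirely inside one bag — forcing width ≥ 2. Hence tw(G) = 2 exactly.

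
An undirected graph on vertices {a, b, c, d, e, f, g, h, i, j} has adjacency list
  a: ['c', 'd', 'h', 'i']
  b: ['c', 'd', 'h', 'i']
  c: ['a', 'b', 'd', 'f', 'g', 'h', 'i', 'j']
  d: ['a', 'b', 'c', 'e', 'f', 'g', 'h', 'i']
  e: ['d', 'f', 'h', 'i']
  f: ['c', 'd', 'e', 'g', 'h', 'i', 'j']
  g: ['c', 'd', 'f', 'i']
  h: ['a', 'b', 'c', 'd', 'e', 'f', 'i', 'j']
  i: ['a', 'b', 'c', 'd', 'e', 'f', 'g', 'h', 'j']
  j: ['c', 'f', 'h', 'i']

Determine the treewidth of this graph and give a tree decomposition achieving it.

Treewidth 4.
One such decomposition:
Bags: B1 = {c, d, f, h, i}  B2 = {c, f, h, i, j}  B3 = {d, e, f, h, i}  B4 = {b, c, d, h, i}  B5 = {a, c, d, h, i}  B6 = {c, d, f, g, i}
Tree: B1–B2, B1–B3, B1–B4, B4–B5, B1–B6

The largest bag has 5 vertices, giving width 4; this decomposition certifies tw(G) ≤ 4. Conversely, {c, d, f, g, i} is a clique of size 5, and the vertices of any clique must share a bag in every tree decomposition; so some bag has ≥ 5 vertices and tw(G) ≥ 4. Combining the bounds, tw(G) = 4.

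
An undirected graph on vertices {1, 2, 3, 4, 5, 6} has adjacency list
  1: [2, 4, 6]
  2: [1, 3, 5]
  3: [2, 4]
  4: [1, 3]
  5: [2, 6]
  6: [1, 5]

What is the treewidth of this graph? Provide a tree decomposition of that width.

Treewidth 2.
One optimal decomposition is:
Bags: B1 = {1, 3, 4}  B2 = {1, 2, 3}  B3 = {1, 2, 6}  B4 = {2, 5, 6}
Tree: B1–B2, B2–B3, B3–B4

The largest bag has 3 vertices, giving width 2; this decomposition certifies tw(G) ≤ 2. For the lower bound, G contains the cycle 4–3–2–1–4, so G is not a forest; only forests have treewidth ≤ 1, hence tw(G) ≥ 2. Combining the bounds, tw(G) = 2.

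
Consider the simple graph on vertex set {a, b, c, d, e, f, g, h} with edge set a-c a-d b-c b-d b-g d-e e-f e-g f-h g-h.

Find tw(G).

2

A width-2 tree decomposition is:
Bags: B1 = {e, f, h}  B2 = {e, g, h}  B3 = {d, e, g}  B4 = {b, d, g}  B5 = {a, b, d}  B6 = {a, b, c}
Tree: B1–B2, B2–B3, B3–B4, B4–B5, B5–B6
Each bag holds 3 vertices, so the decomposition has width 2, which upper-bounds the treewidth. Since f–h–g–e–f is a cycle in G, G is not acyclic. Forests are exactly the graphs of treewidth ≤ 1, so tw(G) ≥ 2. Combining the bounds, tw(G) = 2.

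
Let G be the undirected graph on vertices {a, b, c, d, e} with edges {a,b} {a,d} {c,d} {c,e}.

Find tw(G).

1

A width-1 tree decomposition is:
Bags: B1 = {c, e}  B2 = {c, d}  B3 = {a, d}  B4 = {a, b}
Tree: B1–B2, B2–B3, B3–B4
Each bag holds 2 vertices, so the decomposition has width 1, which upper-bounds the treewidth. G has an edge, so its treewidth is at least 1. The upper and lower bounds meet at 1, so that is the treewidth.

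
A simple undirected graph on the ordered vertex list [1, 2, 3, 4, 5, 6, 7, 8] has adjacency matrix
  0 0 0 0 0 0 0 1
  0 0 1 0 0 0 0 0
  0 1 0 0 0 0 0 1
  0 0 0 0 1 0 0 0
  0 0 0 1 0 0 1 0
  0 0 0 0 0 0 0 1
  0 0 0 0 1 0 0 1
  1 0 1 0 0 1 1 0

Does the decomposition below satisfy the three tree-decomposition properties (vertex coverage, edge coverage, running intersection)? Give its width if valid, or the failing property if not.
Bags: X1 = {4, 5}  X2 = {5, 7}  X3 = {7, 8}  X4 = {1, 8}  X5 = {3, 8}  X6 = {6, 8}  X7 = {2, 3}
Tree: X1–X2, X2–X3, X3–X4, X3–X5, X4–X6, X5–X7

Yes; width 1.

Checking the three conditions: (i) the bags cover all of {1, 2, 3, 4, 5, 6, 7, 8}; (ii) for each edge, some bag contains both endpoints; (iii) the bags containing any fixed vertex form a subtree. All hold, so the decomposition is valid with width 2 − 1 = 1.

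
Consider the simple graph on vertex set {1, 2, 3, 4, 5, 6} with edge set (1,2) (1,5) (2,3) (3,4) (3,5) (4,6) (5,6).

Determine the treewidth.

A width-2 tree decomposition is:
Bags: B1 = {1, 2, 3}  B2 = {1, 3, 5}  B3 = {3, 4, 5}  B4 = {4, 5, 6}
Tree: B1–B2, B2–B3, B3–B4
Each bag holds 3 vertices, so the decomposition has width 2, which upper-bounds the treewidth. Since 2–1–5–3–2 is a cycle in G, G is not acyclic. Forests are exactly the graphs of treewidth ≤ 1, so tw(G) ≥ 2. Combining the bounds, tw(G) = 2.

2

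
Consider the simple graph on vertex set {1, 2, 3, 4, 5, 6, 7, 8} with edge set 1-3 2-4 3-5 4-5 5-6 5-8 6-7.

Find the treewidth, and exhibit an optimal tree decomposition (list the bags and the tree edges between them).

Treewidth 1.
One such decomposition:
Bags: B1 = {5, 6}  B2 = {3, 5}  B3 = {5, 8}  B4 = {4, 5}  B5 = {6, 7}  B6 = {1, 3}  B7 = {2, 4}
Tree: B1–B2, B1–B3, B2–B4, B1–B5, B2–B6, B4–B7

The largest bag has 2 vertices, giving width 1; this decomposition certifies tw(G) ≤ 1. Any graph with an edge has treewidth ≥ 1, and G has the edge 6–5. The upper and lower bounds meet at 1, so that is the treewidth.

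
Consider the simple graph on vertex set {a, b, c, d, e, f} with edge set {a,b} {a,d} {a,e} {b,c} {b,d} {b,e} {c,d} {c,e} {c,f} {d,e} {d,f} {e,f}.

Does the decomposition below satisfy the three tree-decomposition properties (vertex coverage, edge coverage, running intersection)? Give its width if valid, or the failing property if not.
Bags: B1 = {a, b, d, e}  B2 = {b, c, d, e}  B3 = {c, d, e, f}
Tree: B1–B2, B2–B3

Yes; width 3.

Vertex coverage: the bags together contain {a, b, c, d, e, f}, the full vertex set. Edge coverage: each edge of G has both endpoints in at least one bag. Running intersection: for every vertex, the bags containing it form a connected subtree. All three properties hold, so this is a valid tree decomposition of width max|bag| − 1 = 3, and hence tw(G) ≤ 3.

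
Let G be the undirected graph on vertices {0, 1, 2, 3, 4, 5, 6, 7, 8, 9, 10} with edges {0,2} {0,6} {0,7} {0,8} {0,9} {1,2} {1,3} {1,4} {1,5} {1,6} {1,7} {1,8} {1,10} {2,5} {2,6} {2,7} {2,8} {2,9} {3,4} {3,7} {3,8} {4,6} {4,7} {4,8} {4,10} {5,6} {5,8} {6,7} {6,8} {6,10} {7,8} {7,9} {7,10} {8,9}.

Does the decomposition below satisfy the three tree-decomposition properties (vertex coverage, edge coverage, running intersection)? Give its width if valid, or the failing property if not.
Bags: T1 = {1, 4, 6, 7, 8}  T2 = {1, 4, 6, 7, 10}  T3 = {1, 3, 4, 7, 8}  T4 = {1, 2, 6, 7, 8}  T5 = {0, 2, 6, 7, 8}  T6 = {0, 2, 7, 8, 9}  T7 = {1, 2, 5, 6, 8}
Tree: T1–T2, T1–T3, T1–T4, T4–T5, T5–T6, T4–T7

Vertex coverage: the bags together contain {0, 1, 2, 3, 4, 5, 6, 7, 8, 9, 10}, the full vertex set. Edge coverage: each edge of G has both endpoints in at least one bag. Running intersection: for every vertex, the bags containing it form a connected subtree. All three properties hold, so this is a valid tree decomposition of width max|bag| − 1 = 4, and hence tw(G) ≤ 4.

Yes; width 4.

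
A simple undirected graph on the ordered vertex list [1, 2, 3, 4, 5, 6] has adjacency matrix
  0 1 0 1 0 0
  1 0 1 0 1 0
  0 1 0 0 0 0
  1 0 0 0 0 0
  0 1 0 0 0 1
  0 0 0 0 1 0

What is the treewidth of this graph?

1

A width-1 tree decomposition is:
Bags: B1 = {2, 3}  B2 = {2, 5}  B3 = {1, 2}  B4 = {1, 4}  B5 = {5, 6}
Tree: B1–B2, B1–B3, B3–B4, B2–B5
Each bag holds 2 vertices, so the decomposition has width 1, which upper-bounds the treewidth. Any graph with an edge has treewidth ≥ 1, and G has the edge 2–3. Therefore the treewidth is 1.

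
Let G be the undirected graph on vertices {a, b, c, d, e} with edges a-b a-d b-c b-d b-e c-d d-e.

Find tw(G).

A width-2 tree decomposition is:
Bags: B1 = {a, b, d}  B2 = {b, d, e}  B3 = {b, c, d}
Tree: B1–B2, B2–B3
Each bag holds 3 vertices, so the decomposition has width 2, which upper-bounds the treewidth. Conversely, {b, d, e} is a clique of size 3, and the vertices of any clique must share a bag in every tree decomposition; so some bag has ≥ 3 vertices and tw(G) ≥ 2. Hence tw(G) = 2 exactly.

2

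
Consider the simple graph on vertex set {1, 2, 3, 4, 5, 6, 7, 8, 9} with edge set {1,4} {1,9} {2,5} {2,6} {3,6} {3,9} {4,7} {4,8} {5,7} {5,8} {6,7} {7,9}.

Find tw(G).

3

A width-3 tree decomposition is:
Bags: B1 = {2, 3, 5, 6}  B2 = {3, 5, 6, 7}  B3 = {3, 5, 7, 9}  B4 = {5, 7, 8, 9}  B5 = {4, 7, 8, 9}  B6 = {1, 4, 8, 9}
Tree: B1–B2, B2–B3, B3–B4, B4–B5, B5–B6
Every bag has size at most 4, so the width is 4 − 1 = 3 and tw(G) ≤ 3. For the lower bound: the 4 vertex sets {2,3,6}, {5}, {7}, {1,4,8,9} are disjoint, each induces a connected subgraph, and every pair is joined by at least one edge of G. Contracting each set to a single vertex therefore yields K_{4} as a minor, and since treewidth is minor-monotone, tw(G) ≥ tw(K_{4}) = 3. Hence tw(G) = 3 exactly.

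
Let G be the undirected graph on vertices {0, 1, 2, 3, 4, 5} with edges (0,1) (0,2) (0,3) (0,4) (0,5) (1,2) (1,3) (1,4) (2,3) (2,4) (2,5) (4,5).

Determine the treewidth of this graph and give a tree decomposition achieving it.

Every bag has size at most 4, so the width is 4 − 1 = 3 and tw(G) ≤ 3. For the lower bound, the 4 vertices {0, 1, 2, 3} are pairwise adjacent, and any tree decomposition puts a clique entirely inside one bag — forcing width ≥ 3. Hence tw(G) = 3 exactly.

Treewidth 3.
One optimal decomposition is:
Bags: B1 = {0, 1, 2, 4}  B2 = {0, 1, 2, 3}  B3 = {0, 2, 4, 5}
Tree: B1–B2, B1–B3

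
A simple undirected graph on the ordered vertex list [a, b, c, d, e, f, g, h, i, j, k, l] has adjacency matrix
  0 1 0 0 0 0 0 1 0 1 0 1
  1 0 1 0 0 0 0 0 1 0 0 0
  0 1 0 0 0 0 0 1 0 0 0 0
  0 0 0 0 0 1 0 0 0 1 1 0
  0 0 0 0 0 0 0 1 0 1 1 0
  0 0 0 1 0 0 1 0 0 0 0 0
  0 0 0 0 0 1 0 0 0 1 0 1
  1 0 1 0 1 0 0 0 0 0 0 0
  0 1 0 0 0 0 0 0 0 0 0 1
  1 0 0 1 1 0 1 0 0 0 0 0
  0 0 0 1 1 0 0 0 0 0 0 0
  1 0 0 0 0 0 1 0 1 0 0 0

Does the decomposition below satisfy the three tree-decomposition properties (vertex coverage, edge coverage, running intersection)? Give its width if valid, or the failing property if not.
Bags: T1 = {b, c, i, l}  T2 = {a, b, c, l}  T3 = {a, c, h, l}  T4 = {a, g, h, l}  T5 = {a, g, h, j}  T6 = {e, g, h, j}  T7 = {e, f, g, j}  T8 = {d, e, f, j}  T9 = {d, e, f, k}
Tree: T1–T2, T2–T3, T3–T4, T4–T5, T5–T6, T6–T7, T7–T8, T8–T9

Yes; width 3.

Vertex coverage: the bags together contain {a, b, c, d, e, f, g, h, i, j, k, l}, the full vertex set. Edge coverage: each edge of G has both endpoints in at least one bag. Running intersection: for every vertex, the bags containing it form a connected subtree. All three properties hold, so this is a valid tree decomposition of width max|bag| − 1 = 3, and hence tw(G) ≤ 3.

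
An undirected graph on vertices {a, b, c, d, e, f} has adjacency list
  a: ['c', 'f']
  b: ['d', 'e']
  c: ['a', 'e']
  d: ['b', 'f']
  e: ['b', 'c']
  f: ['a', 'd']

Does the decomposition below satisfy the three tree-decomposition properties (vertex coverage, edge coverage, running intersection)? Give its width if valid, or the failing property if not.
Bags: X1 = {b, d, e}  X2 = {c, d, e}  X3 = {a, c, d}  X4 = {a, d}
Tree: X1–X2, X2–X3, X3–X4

A tree decomposition must satisfy three properties: every vertex lies in some bag; for every edge, both endpoints lie together in some bag; and for every vertex, the bags containing it form a connected subtree. Here vertex f appears in no bag, so the decomposition is invalid.

No — vertex f appears in no bag.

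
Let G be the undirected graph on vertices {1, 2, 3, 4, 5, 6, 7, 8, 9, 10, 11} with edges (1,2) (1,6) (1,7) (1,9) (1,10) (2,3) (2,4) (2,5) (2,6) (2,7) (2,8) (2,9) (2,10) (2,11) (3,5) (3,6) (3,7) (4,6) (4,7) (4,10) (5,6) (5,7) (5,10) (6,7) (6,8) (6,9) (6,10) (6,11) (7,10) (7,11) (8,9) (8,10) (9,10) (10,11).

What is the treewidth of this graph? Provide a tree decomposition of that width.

Treewidth 4.
One such decomposition:
Bags: B1 = {2, 4, 6, 7, 10}  B2 = {2, 6, 7, 10, 11}  B3 = {2, 5, 6, 7, 10}  B4 = {1, 2, 6, 7, 10}  B5 = {1, 2, 6, 9, 10}  B6 = {2, 6, 8, 9, 10}  B7 = {2, 3, 5, 6, 7}
Tree: B1–B2, B1–B3, B1–B4, B4–B5, B5–B6, B3–B7

Every bag has size at most 5, so the width is 5 − 1 = 4 and tw(G) ≤ 4. For the lower bound, the 5 vertices {2, 6, 8, 9, 10} are pairwise adjacent, and any tree decomposition puts a clique entirely inside one bag — forcing width ≥ 4. The upper and lower bounds meet at 4, so that is the treewidth.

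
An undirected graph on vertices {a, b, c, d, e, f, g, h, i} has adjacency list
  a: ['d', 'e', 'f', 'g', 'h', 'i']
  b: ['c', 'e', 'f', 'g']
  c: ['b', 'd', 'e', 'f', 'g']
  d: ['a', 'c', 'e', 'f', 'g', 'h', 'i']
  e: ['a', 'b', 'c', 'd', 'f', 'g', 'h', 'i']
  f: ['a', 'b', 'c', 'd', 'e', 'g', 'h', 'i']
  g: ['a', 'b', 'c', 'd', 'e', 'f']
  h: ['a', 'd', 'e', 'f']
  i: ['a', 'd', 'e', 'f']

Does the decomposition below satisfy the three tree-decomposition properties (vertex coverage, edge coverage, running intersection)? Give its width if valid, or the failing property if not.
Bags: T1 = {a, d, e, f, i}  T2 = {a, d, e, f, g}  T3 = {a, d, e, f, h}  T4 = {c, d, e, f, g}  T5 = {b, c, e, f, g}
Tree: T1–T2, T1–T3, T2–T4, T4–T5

Yes; width 4.

Every vertex of G appears in some bag (union = {a, b, c, d, e, f, g, h, i}); every edge is covered by a bag; and for each vertex v the set of bags containing v is connected in the bag tree. The decomposition is therefore valid. The largest bag has 5 vertices, so the width is 4.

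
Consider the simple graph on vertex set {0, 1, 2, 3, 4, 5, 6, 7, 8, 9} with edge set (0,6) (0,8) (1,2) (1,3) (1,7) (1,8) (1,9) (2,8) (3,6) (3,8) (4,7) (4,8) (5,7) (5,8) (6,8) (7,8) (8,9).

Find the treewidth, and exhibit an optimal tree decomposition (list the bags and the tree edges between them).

Each bag holds 3 vertices, so the decomposition has width 2, which upper-bounds the treewidth. On the other hand G contains the 3-clique {0, 6, 8}. A clique must lie in a single bag of any decomposition, so no decomposition can have width below 2. Combining the bounds, tw(G) = 2.

Treewidth 2.
Bags: B1 = {1, 3, 8}  B2 = {1, 2, 8}  B3 = {1, 8, 9}  B4 = {1, 7, 8}  B5 = {5, 7, 8}  B6 = {3, 6, 8}  B7 = {0, 6, 8}  B8 = {4, 7, 8}
Tree: B1–B2, B1–B3, B1–B4, B4–B5, B1–B6, B6–B7, B4–B8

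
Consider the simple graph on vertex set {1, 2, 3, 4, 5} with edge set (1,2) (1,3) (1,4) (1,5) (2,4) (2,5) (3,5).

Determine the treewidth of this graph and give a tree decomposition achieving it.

Treewidth 2.
Bags: B1 = {1, 2, 4}  B2 = {1, 2, 5}  B3 = {1, 3, 5}
Tree: B1–B2, B2–B3

Each bag holds 3 vertices, so the decomposition has width 2, which upper-bounds the treewidth. On the other hand G contains the 3-clique {1, 2, 4}. A clique must lie in a single bag of any decomposition, so no decomposition can have width below 2. The upper and lower bounds meet at 2, so that is the treewidth.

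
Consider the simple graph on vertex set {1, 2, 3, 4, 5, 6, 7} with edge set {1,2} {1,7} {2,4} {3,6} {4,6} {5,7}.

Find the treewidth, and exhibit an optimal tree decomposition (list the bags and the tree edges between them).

The largest bag has 2 vertices, giving width 1; this decomposition certifies tw(G) ≤ 1. Since G has at least one edge (e.g. 3–6), it is not an edgeless graph, so tw(G) ≥ 1. Hence tw(G) = 1 exactly.

Treewidth 1.
Bags: B1 = {3, 6}  B2 = {4, 6}  B3 = {2, 4}  B4 = {1, 2}  B5 = {1, 7}  B6 = {5, 7}
Tree: B1–B2, B2–B3, B3–B4, B4–B5, B5–B6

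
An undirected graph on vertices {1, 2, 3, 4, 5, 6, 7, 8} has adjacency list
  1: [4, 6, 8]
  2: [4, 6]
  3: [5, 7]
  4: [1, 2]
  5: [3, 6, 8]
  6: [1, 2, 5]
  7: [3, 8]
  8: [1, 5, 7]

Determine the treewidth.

A width-2 tree decomposition is:
Bags: B1 = {3, 5, 7}  B2 = {5, 7, 8}  B3 = {5, 6, 8}  B4 = {1, 6, 8}  B5 = {1, 2, 6}  B6 = {1, 2, 4}
Tree: B1–B2, B2–B3, B3–B4, B4–B5, B5–B6
Each bag holds 3 vertices, so the decomposition has width 2, which upper-bounds the treewidth. Since 3–7–8–5–3 is a cycle in G, G is not acyclic. Forests are exactly the graphs of treewidth ≤ 1, so tw(G) ≥ 2. Combining the bounds, tw(G) = 2.

2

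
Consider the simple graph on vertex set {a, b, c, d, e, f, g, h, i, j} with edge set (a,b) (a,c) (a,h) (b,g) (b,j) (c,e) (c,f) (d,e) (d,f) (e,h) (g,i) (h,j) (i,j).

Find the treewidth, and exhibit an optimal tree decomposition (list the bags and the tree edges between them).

Every bag has size at most 3, so the width is 3 − 1 = 2 and tw(G) ≤ 2. The edges g–i–j–b–g form a cycle, so G is not a tree and its treewidth is at least 2. Combining the bounds, tw(G) = 2.

Treewidth 2.
One optimal decomposition is:
Bags: B1 = {b, g, i}  B2 = {b, i, j}  B3 = {a, b, j}  B4 = {a, h, j}  B5 = {a, c, h}  B6 = {c, e, h}  B7 = {c, e, f}  B8 = {d, e, f}
Tree: B1–B2, B2–B3, B3–B4, B4–B5, B5–B6, B6–B7, B7–B8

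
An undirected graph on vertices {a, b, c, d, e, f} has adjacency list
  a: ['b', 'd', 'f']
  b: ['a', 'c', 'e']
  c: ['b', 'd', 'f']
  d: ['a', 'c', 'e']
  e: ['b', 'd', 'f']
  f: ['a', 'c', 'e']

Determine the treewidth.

A width-3 tree decomposition is:
Bags: B1 = {a, c, e, f}  B2 = {a, c, d, e}  B3 = {a, b, c, e}
Tree: B1–B2, B2–B3
Each bag holds 4 vertices, so the decomposition has width 3, which upper-bounds the treewidth. For the lower bound: the 4 vertex sets {c,f}, {d,e}, {a}, {b} are disjoint, each induces a connected subgraph, and every pair is joined by at least one edge of G. Contracting each set to a single vertex therefore yields K_{4} as a minor, and since treewidth is minor-monotone, tw(G) ≥ tw(K_{4}) = 3. Hence tw(G) = 3 exactly.

3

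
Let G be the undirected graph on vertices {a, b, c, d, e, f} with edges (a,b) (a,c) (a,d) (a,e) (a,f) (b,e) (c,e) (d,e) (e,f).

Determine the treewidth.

A width-2 tree decomposition is:
Bags: B1 = {a, c, e}  B2 = {a, e, f}  B3 = {a, b, e}  B4 = {a, d, e}
Tree: B1–B2, B1–B3, B2–B4
Every bag has size at most 3, so the width is 3 − 1 = 2 and tw(G) ≤ 2. Conversely, {a, d, e} is a clique of size 3, and the vertices of any clique must share a bag in every tree decomposition; so some bag has ≥ 3 vertices and tw(G) ≥ 2. Hence tw(G) = 2 exactly.

2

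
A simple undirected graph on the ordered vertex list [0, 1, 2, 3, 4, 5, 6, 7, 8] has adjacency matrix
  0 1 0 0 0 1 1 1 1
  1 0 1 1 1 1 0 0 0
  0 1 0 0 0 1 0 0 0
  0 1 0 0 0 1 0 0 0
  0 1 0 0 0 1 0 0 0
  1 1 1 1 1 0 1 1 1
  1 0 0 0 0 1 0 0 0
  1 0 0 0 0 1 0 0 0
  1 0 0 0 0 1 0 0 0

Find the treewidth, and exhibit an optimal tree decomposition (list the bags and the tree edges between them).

Each bag holds 3 vertices, so the decomposition has width 2, which upper-bounds the treewidth. On the other hand G contains the 3-clique {0, 5, 8}. A clique must lie in a single bag of any decomposition, so no decomposition can have width below 2. Combining the bounds, tw(G) = 2.

Treewidth 2.
One optimal decomposition is:
Bags: B1 = {1, 2, 5}  B2 = {1, 4, 5}  B3 = {0, 1, 5}  B4 = {1, 3, 5}  B5 = {0, 5, 7}  B6 = {0, 5, 6}  B7 = {0, 5, 8}
Tree: B1–B2, B2–B3, B1–B4, B3–B5, B3–B6, B5–B7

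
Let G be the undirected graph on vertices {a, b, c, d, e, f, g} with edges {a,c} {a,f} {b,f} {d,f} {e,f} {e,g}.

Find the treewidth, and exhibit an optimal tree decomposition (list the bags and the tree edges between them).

Every bag has size at most 2, so the width is 2 − 1 = 1 and tw(G) ≤ 1. G has an edge, so its treewidth is at least 1. Combining the bounds, tw(G) = 1.

Treewidth 1.
Bags: B1 = {a, f}  B2 = {a, c}  B3 = {e, f}  B4 = {b, f}  B5 = {d, f}  B6 = {e, g}
Tree: B1–B2, B1–B3, B3–B4, B1–B5, B3–B6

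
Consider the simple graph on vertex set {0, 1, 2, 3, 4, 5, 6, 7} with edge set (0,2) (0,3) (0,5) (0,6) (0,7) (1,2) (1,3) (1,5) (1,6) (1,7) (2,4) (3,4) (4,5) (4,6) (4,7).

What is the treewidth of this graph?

3

A width-3 tree decomposition is:
Bags: B1 = {0, 1, 2, 4}  B2 = {0, 1, 3, 4}  B3 = {0, 1, 4, 5}  B4 = {0, 1, 4, 6}  B5 = {0, 1, 4, 7}
Tree: B1–B2, B2–B3, B3–B4, B4–B5
Every bag has size at most 4, so the width is 4 − 1 = 3 and tw(G) ≤ 3. For the lower bound: the 4 vertex sets {2,4}, {1,3}, {0}, {5} are disjoint, each induces a connected subgraph, and every pair is joined by at least one edge of G. Contracting each set to a single vertex therefore yields K_{4} as a minor, and since treewidth is minor-monotone, tw(G) ≥ tw(K_{4}) = 3. Hence tw(G) = 3 exactly.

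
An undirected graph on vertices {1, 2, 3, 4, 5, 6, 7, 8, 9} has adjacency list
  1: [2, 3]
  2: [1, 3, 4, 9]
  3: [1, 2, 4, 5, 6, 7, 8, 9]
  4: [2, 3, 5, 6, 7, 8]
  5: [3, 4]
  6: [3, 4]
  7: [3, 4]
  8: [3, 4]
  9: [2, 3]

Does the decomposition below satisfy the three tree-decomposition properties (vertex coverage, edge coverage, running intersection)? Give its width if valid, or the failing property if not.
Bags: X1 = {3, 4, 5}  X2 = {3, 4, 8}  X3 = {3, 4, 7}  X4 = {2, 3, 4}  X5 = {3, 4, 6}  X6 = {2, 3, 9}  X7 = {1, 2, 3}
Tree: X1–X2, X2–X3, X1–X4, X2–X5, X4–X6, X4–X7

Every vertex of G appears in some bag (union = {1, 2, 3, 4, 5, 6, 7, 8, 9}); every edge is covered by a bag; and for each vertex v the set of bags containing v is connected in the bag tree. The decomposition is therefore valid. The largest bag has 3 vertices, so the width is 2.

Yes; width 2.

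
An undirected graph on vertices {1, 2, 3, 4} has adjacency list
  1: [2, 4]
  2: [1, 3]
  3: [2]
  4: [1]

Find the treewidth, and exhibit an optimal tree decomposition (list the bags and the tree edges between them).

Treewidth 1.
One such decomposition:
Bags: B1 = {1, 4}  B2 = {1, 2}  B3 = {2, 3}
Tree: B1–B2, B2–B3

The largest bag has 2 vertices, giving width 1; this decomposition certifies tw(G) ≤ 1. Any graph with an edge has treewidth ≥ 1, and G has the edge 1–4. The upper and lower bounds meet at 1, so that is the treewidth.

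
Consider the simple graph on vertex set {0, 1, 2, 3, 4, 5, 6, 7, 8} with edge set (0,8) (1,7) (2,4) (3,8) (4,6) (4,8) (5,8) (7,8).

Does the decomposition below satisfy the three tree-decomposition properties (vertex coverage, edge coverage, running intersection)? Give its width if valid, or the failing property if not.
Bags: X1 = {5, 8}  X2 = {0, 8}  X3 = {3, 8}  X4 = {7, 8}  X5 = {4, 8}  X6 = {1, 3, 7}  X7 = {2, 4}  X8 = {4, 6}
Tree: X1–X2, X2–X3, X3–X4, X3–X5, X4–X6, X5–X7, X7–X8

A tree decomposition must satisfy three properties: every vertex lies in some bag; for every edge, both endpoints lie together in some bag; and for every vertex, the bags containing it form a connected subtree. Here bags containing vertex 3 are not connected in the tree, so the decomposition is invalid.

No — bags containing vertex 3 are not connected in the tree.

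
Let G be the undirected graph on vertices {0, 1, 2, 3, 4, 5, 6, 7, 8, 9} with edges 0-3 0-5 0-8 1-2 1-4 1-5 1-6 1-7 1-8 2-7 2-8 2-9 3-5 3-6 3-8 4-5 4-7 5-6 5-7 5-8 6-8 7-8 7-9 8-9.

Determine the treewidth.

3

A width-3 tree decomposition is:
Bags: B1 = {3, 5, 6, 8}  B2 = {1, 5, 6, 8}  B3 = {1, 5, 7, 8}  B4 = {1, 4, 5, 7}  B5 = {0, 3, 5, 8}  B6 = {1, 2, 7, 8}  B7 = {2, 7, 8, 9}
Tree: B1–B2, B2–B3, B3–B4, B1–B5, B3–B6, B6–B7
Each bag holds 4 vertices, so the decomposition has width 3, which upper-bounds the treewidth. Conversely, {2, 7, 8, 9} is a clique of size 4, and the vertices of any clique must share a bag in every tree decomposition; so some bag has ≥ 4 vertices and tw(G) ≥ 3. The upper and lower bounds meet at 3, so that is the treewidth.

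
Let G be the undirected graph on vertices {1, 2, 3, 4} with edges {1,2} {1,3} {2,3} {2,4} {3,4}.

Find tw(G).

A width-2 tree decomposition is:
Bags: B1 = {1, 2, 3}  B2 = {2, 3, 4}
Tree: B1–B2
The largest bag has 3 vertices, giving width 2; this decomposition certifies tw(G) ≤ 2. On the other hand G contains the 3-clique {1, 2, 3}. A clique must lie in a single bag of any decomposition, so no decomposition can have width below 2. The upper and lower bounds meet at 2, so that is the treewidth.

2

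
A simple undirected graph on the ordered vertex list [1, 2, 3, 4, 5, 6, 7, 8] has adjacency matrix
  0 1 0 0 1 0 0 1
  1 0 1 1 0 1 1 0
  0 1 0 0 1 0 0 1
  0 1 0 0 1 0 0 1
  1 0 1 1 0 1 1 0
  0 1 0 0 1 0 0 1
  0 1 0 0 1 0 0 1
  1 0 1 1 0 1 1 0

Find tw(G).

3

A width-3 tree decomposition is:
Bags: B1 = {2, 4, 5, 8}  B2 = {2, 5, 6, 8}  B3 = {1, 2, 5, 8}  B4 = {2, 3, 5, 8}  B5 = {2, 5, 7, 8}
Tree: B1–B2, B2–B3, B3–B4, B4–B5
Each bag holds 4 vertices, so the decomposition has width 3, which upper-bounds the treewidth. For the lower bound: the 4 vertex sets {4,8}, {2,6}, {5}, {1} are disjoint, each induces a connected subgraph, and every pair is joined by at least one edge of G. Contracting each set to a single vertex therefore yields K_{4} as a minor, and since treewidth is minor-monotone, tw(G) ≥ tw(K_{4}) = 3. The upper and lower bounds meet at 3, so that is the treewidth.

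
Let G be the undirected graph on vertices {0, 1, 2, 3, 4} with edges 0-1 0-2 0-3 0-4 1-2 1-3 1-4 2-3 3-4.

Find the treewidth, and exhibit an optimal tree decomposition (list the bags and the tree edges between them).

Treewidth 3.
Bags: B1 = {0, 1, 3, 4}  B2 = {0, 1, 2, 3}
Tree: B1–B2

The largest bag has 4 vertices, giving width 3; this decomposition certifies tw(G) ≤ 3. For the lower bound, the 4 vertices {0, 1, 2, 3} are pairwise adjacent, and any tree decomposition puts a clique entirely inside one bag — forcing width ≥ 3. Hence tw(G) = 3 exactly.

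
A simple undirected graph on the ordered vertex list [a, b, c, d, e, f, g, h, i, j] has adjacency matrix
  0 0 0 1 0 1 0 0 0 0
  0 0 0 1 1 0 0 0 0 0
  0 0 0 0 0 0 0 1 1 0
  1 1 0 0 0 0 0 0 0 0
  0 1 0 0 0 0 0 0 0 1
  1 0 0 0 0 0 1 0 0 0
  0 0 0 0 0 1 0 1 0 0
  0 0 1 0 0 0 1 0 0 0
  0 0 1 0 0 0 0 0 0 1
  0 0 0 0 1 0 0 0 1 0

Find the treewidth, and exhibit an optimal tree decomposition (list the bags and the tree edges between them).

The largest bag has 3 vertices, giving width 2; this decomposition certifies tw(G) ≤ 2. The edges j–i–c–h–g–f–a–d–b–e–j form a cycle, so G is not a tree and its treewidth is at least 2. The upper and lower bounds meet at 2, so that is the treewidth.

Treewidth 2.
Bags: B1 = {c, i, j}  B2 = {c, h, j}  B3 = {g, h, j}  B4 = {f, g, j}  B5 = {a, f, j}  B6 = {a, d, j}  B7 = {b, d, j}  B8 = {b, e, j}
Tree: B1–B2, B2–B3, B3–B4, B4–B5, B5–B6, B6–B7, B7–B8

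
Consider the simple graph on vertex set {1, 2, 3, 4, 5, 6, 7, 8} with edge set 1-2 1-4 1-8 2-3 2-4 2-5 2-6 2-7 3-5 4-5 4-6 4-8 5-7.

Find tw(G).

A width-2 tree decomposition is:
Bags: B1 = {2, 4, 5}  B2 = {1, 2, 4}  B3 = {2, 5, 7}  B4 = {1, 4, 8}  B5 = {2, 3, 5}  B6 = {2, 4, 6}
Tree: B1–B2, B1–B3, B2–B4, B1–B5, B2–B6
The largest bag has 3 vertices, giving width 2; this decomposition certifies tw(G) ≤ 2. Conversely, {1, 4, 8} is a clique of size 3, and the vertices of any clique must share a bag in every tree decomposition; so some bag has ≥ 3 vertices and tw(G) ≥ 2. The upper and lower bounds meet at 2, so that is the treewidth.

2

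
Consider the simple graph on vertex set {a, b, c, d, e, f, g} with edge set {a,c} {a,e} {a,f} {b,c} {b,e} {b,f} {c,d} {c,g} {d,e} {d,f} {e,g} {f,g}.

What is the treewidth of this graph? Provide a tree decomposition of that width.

Each bag holds 4 vertices, so the decomposition has width 3, which upper-bounds the treewidth. For the lower bound: the 4 vertex sets {a,f}, {e,g}, {c}, {d} are disjoint, each induces a connected subgraph, and every pair is joined by at least one edge of G. Contracting each set to a single vertex therefore yields K_{4} as a minor, and since treewidth is minor-monotone, tw(G) ≥ tw(K_{4}) = 3. The upper and lower bounds meet at 3, so that is the treewidth.

Treewidth 3.
Bags: B1 = {a, c, e, f}  B2 = {c, e, f, g}  B3 = {c, d, e, f}  B4 = {b, c, e, f}
Tree: B1–B2, B2–B3, B3–B4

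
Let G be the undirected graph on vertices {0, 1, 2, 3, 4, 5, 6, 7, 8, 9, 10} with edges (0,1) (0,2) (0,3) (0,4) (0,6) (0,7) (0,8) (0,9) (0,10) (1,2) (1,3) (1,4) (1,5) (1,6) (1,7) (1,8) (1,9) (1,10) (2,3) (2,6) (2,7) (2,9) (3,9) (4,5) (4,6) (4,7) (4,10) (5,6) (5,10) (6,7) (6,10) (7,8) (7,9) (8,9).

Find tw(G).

A width-4 tree decomposition is:
Bags: B1 = {0, 1, 2, 7, 9}  B2 = {0, 1, 2, 6, 7}  B3 = {0, 1, 4, 6, 7}  B4 = {0, 1, 7, 8, 9}  B5 = {0, 1, 4, 6, 10}  B6 = {0, 1, 2, 3, 9}  B7 = {1, 4, 5, 6, 10}
Tree: B1–B2, B2–B3, B1–B4, B3–B5, B1–B6, B5–B7
The largest bag has 5 vertices, giving width 4; this decomposition certifies tw(G) ≤ 4. For the lower bound, the 5 vertices {0, 1, 4, 6, 10} are pairwise adjacent, and any tree decomposition puts a clique entirely inside one bag — forcing width ≥ 4. Combining the bounds, tw(G) = 4.

4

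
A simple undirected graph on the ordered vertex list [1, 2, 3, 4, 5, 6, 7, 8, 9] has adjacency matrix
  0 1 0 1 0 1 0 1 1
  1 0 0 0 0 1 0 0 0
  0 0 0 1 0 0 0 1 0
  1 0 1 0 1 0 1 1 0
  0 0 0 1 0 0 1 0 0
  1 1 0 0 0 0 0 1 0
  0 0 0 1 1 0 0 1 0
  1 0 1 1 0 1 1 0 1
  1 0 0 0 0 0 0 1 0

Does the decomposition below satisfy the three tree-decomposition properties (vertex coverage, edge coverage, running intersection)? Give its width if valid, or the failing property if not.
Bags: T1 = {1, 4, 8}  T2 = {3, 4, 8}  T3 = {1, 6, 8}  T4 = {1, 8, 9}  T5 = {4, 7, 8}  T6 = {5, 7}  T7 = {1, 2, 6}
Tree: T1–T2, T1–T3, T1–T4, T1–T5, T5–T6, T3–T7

No — edge (4,5) lies in no bag.

A tree decomposition must satisfy three properties: every vertex lies in some bag; for every edge, both endpoints lie together in some bag; and for every vertex, the bags containing it form a connected subtree. Here edge (4,5) lies in no bag, so the decomposition is invalid.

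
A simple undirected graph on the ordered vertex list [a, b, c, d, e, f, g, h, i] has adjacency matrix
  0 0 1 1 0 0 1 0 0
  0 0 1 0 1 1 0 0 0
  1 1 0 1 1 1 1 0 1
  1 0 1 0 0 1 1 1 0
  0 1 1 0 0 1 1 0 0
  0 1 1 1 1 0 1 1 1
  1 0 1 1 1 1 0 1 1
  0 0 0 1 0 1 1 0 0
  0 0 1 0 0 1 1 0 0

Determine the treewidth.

3

A width-3 tree decomposition is:
Bags: B1 = {c, f, g, i}  B2 = {c, d, f, g}  B3 = {c, e, f, g}  B4 = {a, c, d, g}  B5 = {b, c, e, f}  B6 = {d, f, g, h}
Tree: B1–B2, B2–B3, B2–B4, B3–B5, B2–B6
Every bag has size at most 4, so the width is 4 − 1 = 3 and tw(G) ≤ 3. Conversely, {a, c, d, g} is a clique of size 4, and the vertices of any clique must share a bag in every tree decomposition; so some bag has ≥ 4 vertices and tw(G) ≥ 3. Combining the bounds, tw(G) = 3.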